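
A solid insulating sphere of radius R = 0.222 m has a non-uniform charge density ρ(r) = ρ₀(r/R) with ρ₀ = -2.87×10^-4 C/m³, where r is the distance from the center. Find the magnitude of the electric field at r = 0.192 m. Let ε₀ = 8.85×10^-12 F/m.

E = 1.35×10^6 V/m

By spherical symmetry E is radial; choose a Gaussian sphere of radius r = 0.192 m (r < R).
Q_enc = ∫₀^r ρ(r')·4πr'² dr' = (4πρ₀/R) ∫₀^r r'^3 dr' = 4πρ₀ r^4/(4·R) = -5.519×10^-6 C.
Since E is radial and uniform over the Gaussian sphere, Φ = E·4πr² = Q_enc/ε₀.
E = |Q_enc|/(4πε₀r²) = (5.519×10^-6)/(4π·8.85×10^-12·(0.192)²) = 1.35×10^6 N/C.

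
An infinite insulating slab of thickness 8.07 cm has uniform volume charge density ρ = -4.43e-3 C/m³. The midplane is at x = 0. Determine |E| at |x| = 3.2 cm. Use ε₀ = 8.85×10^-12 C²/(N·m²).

1.60e7 N/C

By symmetry E is perpendicular to the slab. A Gaussian pillbox from −3.2 cm to +3.2 cm (face area A) lies entirely within the slab.
Q_enc = ρ·(2x)·A and flux = 2EA, so 2EA = 2ρxA/ε₀ ⇒ E = |ρ|x/ε₀.
E = (4.43×10^-3)(0.032)/(8.85×10^-12) = 1.60e7 N/C.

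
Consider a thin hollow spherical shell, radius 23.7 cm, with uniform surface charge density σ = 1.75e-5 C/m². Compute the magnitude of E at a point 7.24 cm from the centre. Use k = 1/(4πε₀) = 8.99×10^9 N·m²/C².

Symmetry ⇒ E = E(r) r̂. Gaussian sphere of radius r = 7.24 cm (inside the shell, r < 23.7 cm).
All the charge is outside the Gaussian surface: Q_enc = 0, hence E = 0 everywhere inside the shell.

E = 0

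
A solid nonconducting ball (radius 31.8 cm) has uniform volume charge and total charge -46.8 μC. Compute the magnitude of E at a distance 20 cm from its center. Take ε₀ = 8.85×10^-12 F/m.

Symmetry ⇒ E = E(r) r̂. Gaussian sphere of radius r = 20 cm (r < R).
Only the charge within r is enclosed: Q_enc = Q·(r/R)³ = (-46.8 μC)·(20 cm/31.8 cm)³ = -1.164e-5 C.
Gauss's law: E·4πr² = Q_enc/ε₀.
E = |Q_enc|/(4πε₀r²) = (1.164×10^-5)/(4π·8.85×10^-12·(0.2)²) = 2.62×10^6 N/C.

E = 2.62e6 V/m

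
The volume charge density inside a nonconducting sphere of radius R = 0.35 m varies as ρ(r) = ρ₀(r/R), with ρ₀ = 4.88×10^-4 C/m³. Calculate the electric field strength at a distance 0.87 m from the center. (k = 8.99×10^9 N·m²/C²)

|E| = 7.81×10^5 V/m

Symmetry ⇒ E = E(r) r̂. Gaussian sphere of radius r = 0.87 m (r > R, all charge enclosed).
Q_enc = 4π ∫₀^R ρ₀(r'/R)^1 r'² dr' = 4πρ₀R³/4 = 6.573×10^-5 C.
Since E is radial and uniform over the Gaussian sphere, Φ = E·4πr² = Q_enc/ε₀.
E = k|Q_enc|/r² = (8.99×10^9)(6.573×10^-5)/(0.87)² = 7.81×10^5 N/C.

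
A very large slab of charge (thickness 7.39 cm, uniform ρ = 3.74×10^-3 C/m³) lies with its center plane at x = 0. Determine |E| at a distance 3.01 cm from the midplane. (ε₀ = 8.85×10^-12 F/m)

By symmetry E is perpendicular to the slab. A Gaussian pillbox from −3.01 cm to +3.01 cm (face area A) lies entirely within the slab.
Q_enc = ρ·(2x)·A and flux = 2EA, so 2EA = 2ρxA/ε₀ ⇒ E = |ρ|x/ε₀.
E = (3.74×10^-3)(0.0301)/(8.85×10^-12) = 1.27e7 N/C.

|E| ≈ 1.27×10^7 V/m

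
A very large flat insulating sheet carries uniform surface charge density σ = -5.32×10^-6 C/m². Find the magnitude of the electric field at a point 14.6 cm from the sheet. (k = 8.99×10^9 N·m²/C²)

|E| ≈ 3.01e5 N/C

By planar symmetry E is perpendicular to the sheet and uniform; use a Gaussian pillbox with flat faces of area A on each side of the sheet.
Flux Φ = 2EA and Q_enc = σA, so 2EA = σA/ε₀ ⇒ E = |σ|/(2ε₀), independent of distance.
E = 2πk|σ| = 2π(8.99×10^9)(5.32e-6) = 3.01×10^5 N/C.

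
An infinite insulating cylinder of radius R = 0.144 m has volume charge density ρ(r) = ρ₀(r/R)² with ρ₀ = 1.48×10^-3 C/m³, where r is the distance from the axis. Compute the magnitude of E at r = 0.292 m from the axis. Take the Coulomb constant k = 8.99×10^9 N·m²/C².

Take a coaxial cylindrical Gaussian surface of radius r = 0.292 m and length L (r > R, full charge per length enclosed).
λ_enc = 2π ∫₀^R ρ₀(r'/R)^2 r' dr' = 2πρ₀R²/4 = 4.821×10^-5 C/m.
Gauss's law: E·2πrL = λ_enc L/ε₀.
E = 2k|λ_enc|/r = 2(8.99×10^9)(4.821e-5)/(0.292) = 2.97×10^6 N/C.

E ≈ 2.97×10^6 V/m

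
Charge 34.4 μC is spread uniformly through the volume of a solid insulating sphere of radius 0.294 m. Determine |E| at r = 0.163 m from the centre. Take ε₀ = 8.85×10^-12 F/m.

Use a concentric Gaussian sphere at r = 0.163 m (r < R).
For a uniform sphere the enclosed fraction is (r/R)³, so Q_enc = (34.4 μC)(0.163/0.294)³ = 5.862×10^-6 C.
Applying ∮E·dA = Q_enc/ε₀ with Φ = E(4πr²):
E = |Q_enc|/(4πε₀r²) = (5.862e-6)/(4π·8.85×10^-12·(0.163)²) = 1.98×10^6 N/C.

|E| = 1.98e6 N/C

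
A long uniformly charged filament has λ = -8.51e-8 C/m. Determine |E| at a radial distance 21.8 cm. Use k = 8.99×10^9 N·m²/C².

|E| ≈ 7.02×10^3 N/C

Take a coaxial cylindrical Gaussian surface of radius r = 21.8 cm and length L.
Q_enc = λL, so λ_enc = -8.51e-8 C/m.
By Gauss's law (flux through the curved wall only), E·2πrL = λ_enc L/ε₀.
E = 2k|λ_enc|/r = 2(8.99×10^9)(8.51×10^-8)/(0.218) = 7.02×10^3 N/C.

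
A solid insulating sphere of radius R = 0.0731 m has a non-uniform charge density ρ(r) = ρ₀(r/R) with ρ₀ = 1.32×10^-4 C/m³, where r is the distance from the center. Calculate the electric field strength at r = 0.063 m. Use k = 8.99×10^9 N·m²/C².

2.02×10^5 N/C

Take a concentric spherical Gaussian surface of radius r = 0.063 m (r < R).
Integrate the density: Q_enc = 4π ∫₀^r ρ₀(r'/R)^1 r'² dr' = 4πρ₀ r^4/(4·R) = 8.937×10^-8 C.
Applying ∮E·dA = Q_enc/ε₀ with Φ = E(4πr²):
E = k|Q_enc|/r² = (8.99×10^9)(8.937e-8)/(0.063)² = 2.02×10^5 N/C.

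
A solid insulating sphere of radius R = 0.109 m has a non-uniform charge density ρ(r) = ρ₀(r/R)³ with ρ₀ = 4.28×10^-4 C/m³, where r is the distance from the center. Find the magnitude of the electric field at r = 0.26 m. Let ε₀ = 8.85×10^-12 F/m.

Symmetry ⇒ E = E(r) r̂. Gaussian sphere of radius r = 0.26 m (r > R, all charge enclosed).
Q_enc = 4π ∫₀^R ρ₀(r'/R)^3 r'² dr' = 4πρ₀R³/6 = 1.161×10^-6 C.
Gauss's law: E·4πr² = Q_enc/ε₀.
E = |Q_enc|/(4πε₀r²) = (1.161×10^-6)/(4π·8.85×10^-12·(0.26)²) = 1.54×10^5 N/C.

|E| = 1.54×10^5 N/C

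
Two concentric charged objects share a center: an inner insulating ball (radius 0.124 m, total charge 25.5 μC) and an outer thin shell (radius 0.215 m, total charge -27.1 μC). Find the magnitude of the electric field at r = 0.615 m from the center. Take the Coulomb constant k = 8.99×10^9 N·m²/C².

3.80e4 N/C

Take a concentric spherical Gaussian surface of radius r = 0.615 m (r > 0.215 m, enclosing both).
Q_enc = (25.5 μC) + (-27.1 μC) = -1.60×10^-6 C.
Applying ∮E·dA = Q_enc/ε₀ with Φ = E(4πr²):
E = k|Q_enc|/r² = (8.99×10^9)(1.60×10^-6)/(0.615)² = 3.80×10^4 N/C.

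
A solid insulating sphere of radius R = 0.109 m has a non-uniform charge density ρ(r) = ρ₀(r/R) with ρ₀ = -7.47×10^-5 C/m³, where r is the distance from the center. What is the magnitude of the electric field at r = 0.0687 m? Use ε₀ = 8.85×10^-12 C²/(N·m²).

By spherical symmetry E is radial; choose a Gaussian sphere of radius r = 0.0687 m (r < R).
Integrate the density: Q_enc = 4π ∫₀^r ρ₀(r'/R)^1 r'² dr' = 4πρ₀ r^4/(4·R) = -4.796×10^-8 C.
By Gauss's law, ∮E·dA = E·4πr² = Q_enc/ε₀.
E = |Q_enc|/(4πε₀r²) = (4.796e-8)/(4π·8.85×10^-12·(0.0687)²) = 9.14e4 N/C.

E = 9.14×10^4 N/C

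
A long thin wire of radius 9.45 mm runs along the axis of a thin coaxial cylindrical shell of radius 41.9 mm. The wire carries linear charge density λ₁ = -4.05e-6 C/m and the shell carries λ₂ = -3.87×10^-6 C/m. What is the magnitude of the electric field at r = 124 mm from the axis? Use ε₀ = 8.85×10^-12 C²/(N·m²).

Coaxial Gaussian cylinder, radius r = 124 mm, length L (r > 41.9 mm, enclosing both).
λ_enc = λ₁ + λ₂ = (-4.05×10^-6) + (-3.87×10^-6) = -7.92×10^-6 C/m.
Gauss's law: E·2πrL = λ_enc L/ε₀.
E = |λ_enc|/(2πε₀r) = (7.92×10^-6)/(2π·8.85×10^-12·0.124) = 1.15×10^6 N/C.

E ≈ 1.15×10^6 V/m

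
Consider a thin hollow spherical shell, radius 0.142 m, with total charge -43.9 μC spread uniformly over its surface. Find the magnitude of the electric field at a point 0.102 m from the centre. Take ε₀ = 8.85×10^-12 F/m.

|E| = 0 V/m

Take a concentric spherical Gaussian surface of radius r = 0.102 m (inside the shell, r < 0.142 m).
No charge lies within this surface, so Q_enc = 0 and Gauss's law gives E·4πr² = 0 ⇒ E = 0.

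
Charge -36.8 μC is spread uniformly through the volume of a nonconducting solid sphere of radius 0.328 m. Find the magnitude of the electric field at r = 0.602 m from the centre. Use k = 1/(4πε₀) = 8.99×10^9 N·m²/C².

Take a concentric spherical Gaussian surface of radius r = 0.602 m (r > R, so the entire charge is enclosed).
Q_enc = -36.8 μC = -3.68e-5 C.
Applying ∮E·dA = Q_enc/ε₀ with Φ = E(4πr²):
E = k|Q_enc|/r² = (8.99×10^9)(3.68×10^-5)/(0.602)² = 9.13×10^5 N/C.

|E| = 9.13×10^5 V/m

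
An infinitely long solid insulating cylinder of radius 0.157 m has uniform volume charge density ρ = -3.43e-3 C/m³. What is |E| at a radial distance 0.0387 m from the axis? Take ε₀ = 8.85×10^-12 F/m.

|E| ≈ 7.50×10^6 N/C

By cylindrical symmetry E is radial; use a coaxial Gaussian cylinder of radius 0.0387 m and length L (r < R).
Charge inside radius r per length L is ρ·πr²·L, so λ_enc = ρπr² = -1.614e-5 C/m.
By Gauss's law (flux through the curved wall only), E·2πrL = λ_enc L/ε₀.
E = |λ_enc|/(2πε₀r) = (1.614×10^-5)/(2π·8.85×10^-12·0.0387) = 7.50×10^6 N/C.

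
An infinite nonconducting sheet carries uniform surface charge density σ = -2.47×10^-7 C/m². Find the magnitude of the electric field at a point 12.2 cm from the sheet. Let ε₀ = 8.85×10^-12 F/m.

E ≈ 1.40e4 N/C

By planar symmetry E is perpendicular to the sheet and uniform; use a Gaussian pillbox with flat faces of area A on each side of the sheet.
Flux Φ = 2EA and Q_enc = σA, so 2EA = σA/ε₀ ⇒ E = |σ|/(2ε₀), independent of distance.
E = |σ|/(2ε₀) = (2.47×10^-7)/(2·8.85×10^-12) = 1.40e4 N/C.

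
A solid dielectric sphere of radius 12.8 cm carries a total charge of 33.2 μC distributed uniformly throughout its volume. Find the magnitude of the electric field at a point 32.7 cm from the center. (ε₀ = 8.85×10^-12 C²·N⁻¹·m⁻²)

By spherical symmetry E is radial; choose a Gaussian sphere of radius r = 32.7 cm (r > R, so the entire charge is enclosed).
Q_enc = 33.2 μC = 3.32e-5 C.
Since E is radial and uniform over the Gaussian sphere, Φ = E·4πr² = Q_enc/ε₀.
E = |Q_enc|/(4πε₀r²) = (3.32×10^-5)/(4π·8.85×10^-12·(0.327)²) = 2.79×10^6 N/C.

|E| = 2.79×10^6 N/C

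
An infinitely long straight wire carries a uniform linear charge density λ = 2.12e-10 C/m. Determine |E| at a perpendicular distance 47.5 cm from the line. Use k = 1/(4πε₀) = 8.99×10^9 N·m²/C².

Choose a coaxial cylinder of radius r = 47.5 cm (arbitrary length L) as the Gaussian surface.
Q_enc = λL, so λ_enc = 2.12×10^-10 C/m.
Applying ∮E·dA = Q_enc/ε₀ with the end caps contributing no flux:
E = 2k|λ_enc|/r = 2(8.99×10^9)(2.12×10^-10)/(0.475) = 8.02 N/C.

E ≈ 8.02 N/C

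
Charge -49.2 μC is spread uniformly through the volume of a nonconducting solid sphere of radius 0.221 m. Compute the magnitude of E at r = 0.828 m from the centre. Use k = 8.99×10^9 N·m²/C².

Symmetry ⇒ E = E(r) r̂. Gaussian sphere of radius r = 0.828 m (r > R, so the entire charge is enclosed).
Q_enc = -49.2 μC = -4.92e-5 C.
Applying ∮E·dA = Q_enc/ε₀ with Φ = E(4πr²):
E = k|Q_enc|/r² = (8.99×10^9)(4.92e-5)/(0.828)² = 6.45×10^5 N/C.

|E| = 6.45×10^5 N/C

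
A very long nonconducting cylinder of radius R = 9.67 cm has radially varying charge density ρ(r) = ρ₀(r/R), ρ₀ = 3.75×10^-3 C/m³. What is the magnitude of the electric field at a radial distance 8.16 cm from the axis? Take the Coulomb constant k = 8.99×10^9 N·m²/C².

Choose a coaxial cylinder of radius r = 8.16 cm (arbitrary length L) as the Gaussian surface (r < R).
λ_enc = ∫₀^r ρ(r')·2πr' dr' = (2πρ₀/R)·r^3/3 = 4.413e-5 C/m.
Gauss's law: E·2πrL = λ_enc L/ε₀.
E = 2k|λ_enc|/r = 2(8.99×10^9)(4.413×10^-5)/(0.0816) = 9.72×10^6 N/C.

|E| = 9.72×10^6 N/C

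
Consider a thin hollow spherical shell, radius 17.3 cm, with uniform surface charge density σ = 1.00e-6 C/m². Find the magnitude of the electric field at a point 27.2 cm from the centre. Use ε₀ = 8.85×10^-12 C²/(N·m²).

By spherical symmetry E is radial; choose a Gaussian sphere of radius r = 27.2 cm (r > 17.3 cm).
The entire shell is enclosed: Q_enc = σ·4πR² = (1.00×10^-6)·4π·(0.173)² = 3.761×10^-7 C.
By Gauss's law, ∮E·dA = E·4πr² = Q_enc/ε₀.
E = |Q_enc|/(4πε₀r²) = (3.761×10^-7)/(4π·8.85×10^-12·(0.272)²) = 4.57×10^4 N/C.

|E| ≈ 4.57e4 N/C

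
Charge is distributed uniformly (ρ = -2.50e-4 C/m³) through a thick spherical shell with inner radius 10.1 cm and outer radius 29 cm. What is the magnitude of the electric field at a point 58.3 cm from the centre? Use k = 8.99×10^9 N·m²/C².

Use a concentric Gaussian sphere at r = 58.3 cm (r > 29 cm, enclosing the whole shell).
Q_enc = ρ·(4π/3)(b³ − a³) = (-2.50×10^-4)·(4π/3)·((0.29)³ − (0.101)³) = -2.446×10^-5 C.
Applying ∮E·dA = Q_enc/ε₀ with Φ = E(4πr²):
E = k|Q_enc|/r² = (8.99×10^9)(2.446×10^-5)/(0.583)² = 6.47e5 N/C.

E ≈ 6.47e5 N/C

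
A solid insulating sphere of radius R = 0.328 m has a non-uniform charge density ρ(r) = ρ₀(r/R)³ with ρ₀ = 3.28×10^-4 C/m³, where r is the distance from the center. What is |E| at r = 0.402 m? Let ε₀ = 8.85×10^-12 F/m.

|E| ≈ 1.35×10^6 V/m

Use a concentric Gaussian sphere at r = 0.402 m (r > R, all charge enclosed).
Q_enc = 4π ∫₀^R ρ₀(r'/R)^3 r'² dr' = 4πρ₀R³/6 = 2.424×10^-5 C.
Applying ∮E·dA = Q_enc/ε₀ with Φ = E(4πr²):
E = |Q_enc|/(4πε₀r²) = (2.424×10^-5)/(4π·8.85×10^-12·(0.402)²) = 1.35e6 N/C.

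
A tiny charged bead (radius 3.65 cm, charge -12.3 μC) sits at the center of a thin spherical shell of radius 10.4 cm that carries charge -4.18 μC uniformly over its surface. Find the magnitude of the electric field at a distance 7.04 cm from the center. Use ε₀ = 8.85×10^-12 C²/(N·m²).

Use a concentric Gaussian sphere at r = 7.04 cm (between the bodies, 3.65 cm < r < 10.4 cm).
Only the inner charge is enclosed; the outer shell contributes nothing inside itself. Q_enc = -12.3 μC = -1.23×10^-5 C.
Gauss's law: E·4πr² = Q_enc/ε₀.
E = |Q_enc|/(4πε₀r²) = (1.23×10^-5)/(4π·8.85×10^-12·(0.0704)²) = 2.23×10^7 N/C.

|E| = 2.23×10^7 N/C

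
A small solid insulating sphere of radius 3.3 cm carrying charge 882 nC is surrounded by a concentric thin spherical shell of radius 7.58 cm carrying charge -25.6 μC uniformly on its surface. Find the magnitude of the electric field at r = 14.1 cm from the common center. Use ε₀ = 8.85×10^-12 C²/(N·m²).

1.12e7 N/C

Symmetry ⇒ E = E(r) r̂. Gaussian sphere of radius r = 14.1 cm (r > 7.58 cm, enclosing both).
Q_enc = (882 nC) + (-25.6 μC) = -2.472e-5 C.
Gauss's law: E·4πr² = Q_enc/ε₀.
E = |Q_enc|/(4πε₀r²) = (2.472e-5)/(4π·8.85×10^-12·(0.141)²) = 1.12×10^7 N/C.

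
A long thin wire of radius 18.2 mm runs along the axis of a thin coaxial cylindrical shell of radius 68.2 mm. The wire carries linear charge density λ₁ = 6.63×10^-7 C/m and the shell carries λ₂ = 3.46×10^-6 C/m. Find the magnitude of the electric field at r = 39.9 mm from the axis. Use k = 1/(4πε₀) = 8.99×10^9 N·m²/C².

E = 2.99×10^5 N/C

By cylindrical symmetry E is radial; use a coaxial Gaussian cylinder of radius 39.9 mm and length L (between the conductors, 18.2 mm < r < 68.2 mm).
Only the inner wire is enclosed; the outer shell contributes nothing inside itself. λ_enc = λ₁ = 6.63×10^-7 C/m.
Since E is radial and uniform over the curved surface, Φ = E·2πrL = Q_enc/ε₀ = λ_enc L/ε₀.
E = 2k|λ_enc|/r = 2(8.99×10^9)(6.63e-7)/(0.0399) = 2.99×10^5 N/C.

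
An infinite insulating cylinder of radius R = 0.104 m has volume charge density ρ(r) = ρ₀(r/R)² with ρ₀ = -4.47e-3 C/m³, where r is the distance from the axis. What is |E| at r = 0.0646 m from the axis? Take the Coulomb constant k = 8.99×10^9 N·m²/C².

E = 3.15×10^6 V/m

By cylindrical symmetry E is radial; use a coaxial Gaussian cylinder of radius 0.0646 m and length L (r < R).
Integrating ρ over the cross-section to radius r: λ_enc = (2πρ₀/R²) ∫₀^r r'^3 dr' = 2πρ₀ r^4/(4·R²) = -1.131e-5 C/m.
Since E is radial and uniform over the curved surface, Φ = E·2πrL = Q_enc/ε₀ = λ_enc L/ε₀.
E = 2k|λ_enc|/r = 2(8.99×10^9)(1.131e-5)/(0.0646) = 3.15×10^6 N/C.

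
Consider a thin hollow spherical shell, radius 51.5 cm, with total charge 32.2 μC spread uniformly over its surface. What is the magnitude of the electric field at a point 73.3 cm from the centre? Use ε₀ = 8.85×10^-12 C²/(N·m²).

Symmetry ⇒ E = E(r) r̂. Gaussian sphere of radius r = 73.3 cm (r > 51.5 cm).
The entire shell is enclosed: Q_enc = 3.22×10^-5 C.
Gauss's law: E·4πr² = Q_enc/ε₀.
E = |Q_enc|/(4πε₀r²) = (3.22×10^-5)/(4π·8.85×10^-12·(0.733)²) = 5.39×10^5 N/C.

|E| = 5.39e5 N/C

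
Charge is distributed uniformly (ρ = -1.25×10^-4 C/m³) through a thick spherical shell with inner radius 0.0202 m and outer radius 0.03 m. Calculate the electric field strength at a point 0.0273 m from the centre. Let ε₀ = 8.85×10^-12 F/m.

By spherical symmetry E is radial; choose a Gaussian sphere of radius r = 0.0273 m (within the shell material, 0.0202 m < r < 0.03 m).
Only the shell between 0.0202 m and r is enclosed: Q_enc = ρ·(4π/3)(r³ − a³) = (-1.25×10^-4)·(4π/3)·((0.0273)³ − (0.0202)³) = -6.338×10^-9 C.
Applying ∮E·dA = Q_enc/ε₀ with Φ = E(4πr²):
E = |Q_enc|/(4πε₀r²) = (6.338e-9)/(4π·8.85×10^-12·(0.0273)²) = 7.65×10^4 N/C.

|E| ≈ 7.65×10^4 N/C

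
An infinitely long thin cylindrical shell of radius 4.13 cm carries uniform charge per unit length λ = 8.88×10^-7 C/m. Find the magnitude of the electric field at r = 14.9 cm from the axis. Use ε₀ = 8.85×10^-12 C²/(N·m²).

|E| = 1.07×10^5 V/m

Take a coaxial cylindrical Gaussian surface of radius r = 14.9 cm and length L (r > 4.13 cm).
The full line charge is enclosed: λ_enc = 8.88×10^-7 C/m.
Since E is radial and uniform over the curved surface, Φ = E·2πrL = Q_enc/ε₀ = λ_enc L/ε₀.
E = |λ_enc|/(2πε₀r) = (8.88×10^-7)/(2π·8.85×10^-12·0.149) = 1.07e5 N/C.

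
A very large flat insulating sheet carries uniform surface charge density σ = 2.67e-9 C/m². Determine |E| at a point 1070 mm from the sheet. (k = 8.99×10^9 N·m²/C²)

By planar symmetry E is perpendicular to the sheet and uniform; use a Gaussian pillbox with flat faces of area A on each side of the sheet.
Only the two end caps contribute flux: Φ = 2EA. With Q_enc = σA, Gauss's law gives E = |σ|/(2ε₀).
E = 2πk|σ| = 2π(8.99×10^9)(2.67×10^-9) = 151 N/C.

151 N/C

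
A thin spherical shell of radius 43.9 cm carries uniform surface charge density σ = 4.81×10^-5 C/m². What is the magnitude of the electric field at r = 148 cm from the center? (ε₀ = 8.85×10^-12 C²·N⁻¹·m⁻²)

Take a concentric spherical Gaussian surface of radius r = 148 cm (r > 43.9 cm).
The entire shell is enclosed: Q_enc = σ·4πR² = (4.81×10^-5)·4π·(0.439)² = 1.165e-4 C.
Gauss's law: E·4πr² = Q_enc/ε₀.
E = |Q_enc|/(4πε₀r²) = (1.165e-4)/(4π·8.85×10^-12·(1.48)²) = 4.78e5 N/C.

E = 4.78×10^5 N/C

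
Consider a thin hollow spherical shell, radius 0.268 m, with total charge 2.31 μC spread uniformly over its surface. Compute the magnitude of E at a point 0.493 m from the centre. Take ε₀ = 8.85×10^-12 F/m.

Take a concentric spherical Gaussian surface of radius r = 0.493 m (r > 0.268 m).
The entire shell is enclosed: Q_enc = 2.31e-6 C.
Since E is radial and uniform over the Gaussian sphere, Φ = E·4πr² = Q_enc/ε₀.
E = |Q_enc|/(4πε₀r²) = (2.31×10^-6)/(4π·8.85×10^-12·(0.493)²) = 8.55×10^4 N/C.

8.55×10^4 N/C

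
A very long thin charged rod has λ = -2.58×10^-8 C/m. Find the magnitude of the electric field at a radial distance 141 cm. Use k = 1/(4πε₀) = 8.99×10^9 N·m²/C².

By cylindrical symmetry E is radial; use a coaxial Gaussian cylinder of radius 141 cm and length L.
Q_enc = λL, so λ_enc = -2.58×10^-8 C/m.
By Gauss's law (flux through the curved wall only), E·2πrL = λ_enc L/ε₀.
E = 2k|λ_enc|/r = 2(8.99×10^9)(2.58e-8)/(1.41) = 329 N/C.

E = 329 N/C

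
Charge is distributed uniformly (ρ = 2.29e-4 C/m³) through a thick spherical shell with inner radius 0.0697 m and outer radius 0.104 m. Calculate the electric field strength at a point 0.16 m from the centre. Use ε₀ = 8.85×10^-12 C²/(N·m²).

E ≈ 2.65e5 N/C

By spherical symmetry E is radial; choose a Gaussian sphere of radius r = 0.16 m (r > 0.104 m, enclosing the whole shell).
Q_enc = ρ·(4π/3)(b³ − a³) = (2.29×10^-4)·(4π/3)·((0.104)³ − (0.0697)³) = 7.542e-7 C.
By Gauss's law, ∮E·dA = E·4πr² = Q_enc/ε₀.
E = |Q_enc|/(4πε₀r²) = (7.542×10^-7)/(4π·8.85×10^-12·(0.16)²) = 2.65×10^5 N/C.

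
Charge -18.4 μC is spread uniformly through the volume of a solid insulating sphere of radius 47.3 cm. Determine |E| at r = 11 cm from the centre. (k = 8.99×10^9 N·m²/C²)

|E| ≈ 1.72×10^5 N/C

By spherical symmetry E is radial; choose a Gaussian sphere of radius r = 11 cm (r < R).
For a uniform sphere the enclosed fraction is (r/R)³, so Q_enc = (-18.4 μC)(0.11/0.473)³ = -2.314×10^-7 C.
Applying ∮E·dA = Q_enc/ε₀ with Φ = E(4πr²):
E = k|Q_enc|/r² = (8.99×10^9)(2.314e-7)/(0.11)² = 1.72e5 N/C.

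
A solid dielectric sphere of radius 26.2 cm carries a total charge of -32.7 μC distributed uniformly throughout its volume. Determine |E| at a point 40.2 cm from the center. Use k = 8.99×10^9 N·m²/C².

1.82×10^6 N/C

Take a concentric spherical Gaussian surface of radius r = 40.2 cm (r > R, so the entire charge is enclosed).
Q_enc = -32.7 μC = -3.27×10^-5 C.
By Gauss's law, ∮E·dA = E·4πr² = Q_enc/ε₀.
E = k|Q_enc|/r² = (8.99×10^9)(3.27×10^-5)/(0.402)² = 1.82×10^6 N/C.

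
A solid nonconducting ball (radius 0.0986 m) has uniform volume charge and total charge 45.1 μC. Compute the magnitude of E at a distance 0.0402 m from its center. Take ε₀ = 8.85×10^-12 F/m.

1.70e7 V/m

Use a concentric Gaussian sphere at r = 0.0402 m (r < R).
For a uniform sphere the enclosed fraction is (r/R)³, so Q_enc = (45.1 μC)(0.0402/0.0986)³ = 3.056e-6 C.
Applying ∮E·dA = Q_enc/ε₀ with Φ = E(4πr²):
E = |Q_enc|/(4πε₀r²) = (3.056e-6)/(4π·8.85×10^-12·(0.0402)²) = 1.70×10^7 N/C.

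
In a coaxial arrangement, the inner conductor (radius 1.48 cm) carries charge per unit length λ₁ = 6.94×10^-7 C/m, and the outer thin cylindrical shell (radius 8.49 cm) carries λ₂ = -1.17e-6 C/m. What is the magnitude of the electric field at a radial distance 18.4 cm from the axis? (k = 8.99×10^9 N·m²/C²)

4.65×10^4 V/m

Coaxial Gaussian cylinder, radius r = 18.4 cm, length L (r > 8.49 cm, enclosing both).
λ_enc = λ₁ + λ₂ = (6.94×10^-7) + (-1.17e-6) = -4.76×10^-7 C/m.
By Gauss's law (flux through the curved wall only), E·2πrL = λ_enc L/ε₀.
E = 2k|λ_enc|/r = 2(8.99×10^9)(4.76×10^-7)/(0.184) = 4.65e4 N/C.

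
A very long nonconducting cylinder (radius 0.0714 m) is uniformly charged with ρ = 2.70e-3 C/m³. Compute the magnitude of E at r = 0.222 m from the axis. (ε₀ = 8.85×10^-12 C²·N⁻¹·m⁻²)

3.50×10^6 N/C

Take a coaxial cylindrical Gaussian surface of radius r = 0.222 m and length L (r > 0.0714 m, full cross-section enclosed).
λ_enc = ρ·πR² = (2.70e-3)π(0.0714)² = 4.324×10^-5 C/m.
Applying ∮E·dA = Q_enc/ε₀ with the end caps contributing no flux:
E = |λ_enc|/(2πε₀r) = (4.324×10^-5)/(2π·8.85×10^-12·0.222) = 3.50×10^6 N/C.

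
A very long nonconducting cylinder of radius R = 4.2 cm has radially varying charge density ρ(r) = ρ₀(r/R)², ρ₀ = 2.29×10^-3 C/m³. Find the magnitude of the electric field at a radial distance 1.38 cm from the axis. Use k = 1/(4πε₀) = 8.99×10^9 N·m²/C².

E = 9.64×10^4 N/C

By cylindrical symmetry E is radial; use a coaxial Gaussian cylinder of radius 1.38 cm and length L (r < R).
λ_enc = ∫₀^r ρ(r')·2πr' dr' = (2πρ₀/R²)·r^4/4 = 7.396×10^-8 C/m.
Since E is radial and uniform over the curved surface, Φ = E·2πrL = Q_enc/ε₀ = λ_enc L/ε₀.
E = 2k|λ_enc|/r = 2(8.99×10^9)(7.396e-8)/(0.0138) = 9.64×10^4 N/C.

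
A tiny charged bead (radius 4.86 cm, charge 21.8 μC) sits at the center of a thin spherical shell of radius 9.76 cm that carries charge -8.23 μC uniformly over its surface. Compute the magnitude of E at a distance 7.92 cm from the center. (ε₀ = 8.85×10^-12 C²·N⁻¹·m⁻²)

E = 3.13e7 N/C

Symmetry ⇒ E = E(r) r̂. Gaussian sphere of radius r = 7.92 cm (between the bodies, 4.86 cm < r < 9.76 cm).
Only the inner charge is enclosed; the outer shell contributes nothing inside itself. Q_enc = 21.8 μC = 2.18×10^-5 C.
By Gauss's law, ∮E·dA = E·4πr² = Q_enc/ε₀.
E = |Q_enc|/(4πε₀r²) = (2.18×10^-5)/(4π·8.85×10^-12·(0.0792)²) = 3.13e7 N/C.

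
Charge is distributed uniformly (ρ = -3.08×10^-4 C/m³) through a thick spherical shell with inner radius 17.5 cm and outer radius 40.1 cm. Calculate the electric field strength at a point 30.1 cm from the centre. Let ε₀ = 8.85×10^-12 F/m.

|E| = 2.81×10^6 N/C

By spherical symmetry E is radial; choose a Gaussian sphere of radius r = 30.1 cm (within the shell material, 17.5 cm < r < 40.1 cm).
Only the shell between 17.5 cm and r is enclosed: Q_enc = ρ·(4π/3)(r³ − a³) = (-3.08×10^-4)·(4π/3)·((0.301)³ − (0.175)³) = -2.827e-5 C.
Since E is radial and uniform over the Gaussian sphere, Φ = E·4πr² = Q_enc/ε₀.
E = |Q_enc|/(4πε₀r²) = (2.827e-5)/(4π·8.85×10^-12·(0.301)²) = 2.81×10^6 N/C.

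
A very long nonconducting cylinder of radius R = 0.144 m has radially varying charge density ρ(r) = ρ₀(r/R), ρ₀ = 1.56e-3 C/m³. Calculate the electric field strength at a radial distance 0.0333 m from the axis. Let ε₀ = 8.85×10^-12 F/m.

E = 4.52×10^5 N/C

By cylindrical symmetry E is radial; use a coaxial Gaussian cylinder of radius 0.0333 m and length L (r < R).
λ_enc = ∫₀^r ρ(r')·2πr' dr' = (2πρ₀/R)·r^3/3 = 8.378×10^-7 C/m.
By Gauss's law (flux through the curved wall only), E·2πrL = λ_enc L/ε₀.
E = |λ_enc|/(2πε₀r) = (8.378×10^-7)/(2π·8.85×10^-12·0.0333) = 4.52×10^5 N/C.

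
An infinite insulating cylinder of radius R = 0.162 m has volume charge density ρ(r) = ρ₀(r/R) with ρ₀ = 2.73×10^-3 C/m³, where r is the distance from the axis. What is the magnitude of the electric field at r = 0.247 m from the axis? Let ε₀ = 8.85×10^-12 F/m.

Coaxial Gaussian cylinder, radius r = 0.247 m, length L (r > R, full charge per length enclosed).
λ_enc = 2π ∫₀^R ρ₀(r'/R)^1 r' dr' = 2πρ₀R²/3 = 1.501×10^-4 C/m.
Since E is radial and uniform over the curved surface, Φ = E·2πrL = Q_enc/ε₀ = λ_enc L/ε₀.
E = |λ_enc|/(2πε₀r) = (1.501e-4)/(2π·8.85×10^-12·0.247) = 1.09×10^7 N/C.

E = 1.09×10^7 V/m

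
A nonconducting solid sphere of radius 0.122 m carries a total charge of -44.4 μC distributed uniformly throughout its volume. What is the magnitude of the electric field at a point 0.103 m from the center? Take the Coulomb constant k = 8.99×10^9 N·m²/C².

E = 2.26×10^7 V/m

Take a concentric spherical Gaussian surface of radius r = 0.103 m (r < R).
Only the charge within r is enclosed: Q_enc = Q·(r/R)³ = (-44.4 μC)·(0.103 m/0.122 m)³ = -2.672×10^-5 C.
Since E is radial and uniform over the Gaussian sphere, Φ = E·4πr² = Q_enc/ε₀.
E = k|Q_enc|/r² = (8.99×10^9)(2.672×10^-5)/(0.103)² = 2.26×10^7 N/C.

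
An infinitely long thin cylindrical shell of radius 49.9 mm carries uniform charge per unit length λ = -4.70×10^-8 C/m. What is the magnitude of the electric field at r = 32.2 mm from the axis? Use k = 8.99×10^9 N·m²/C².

E = 0 (no enclosed charge)

Choose a coaxial cylinder of radius r = 32.2 mm (arbitrary length L) as the Gaussian surface (r < 49.9 mm, inside the shell).
No charge is enclosed, so Gauss's law gives E·2πrL = 0 ⇒ E = 0.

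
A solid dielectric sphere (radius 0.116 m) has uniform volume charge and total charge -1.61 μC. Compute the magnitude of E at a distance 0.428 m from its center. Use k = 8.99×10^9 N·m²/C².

|E| = 7.90×10^4 V/m

Symmetry ⇒ E = E(r) r̂. Gaussian sphere of radius r = 0.428 m (r > R, so the entire charge is enclosed).
Q_enc = -1.61 μC = -1.61×10^-6 C.
By Gauss's law, ∮E·dA = E·4πr² = Q_enc/ε₀.
E = k|Q_enc|/r² = (8.99×10^9)(1.61×10^-6)/(0.428)² = 7.90×10^4 N/C.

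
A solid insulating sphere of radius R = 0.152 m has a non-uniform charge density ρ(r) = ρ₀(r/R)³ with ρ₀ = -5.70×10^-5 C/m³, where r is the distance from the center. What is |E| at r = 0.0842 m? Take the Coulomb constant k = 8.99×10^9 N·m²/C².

Take a concentric spherical Gaussian surface of radius r = 0.0842 m (r < R).
Q_enc = ∫₀^r ρ(r')·4πr'² dr' = (4πρ₀/R³) ∫₀^r r'^5 dr' = 4πρ₀ r^6/(6·R³) = -1.211×10^-8 C.
Since E is radial and uniform over the Gaussian sphere, Φ = E·4πr² = Q_enc/ε₀.
E = k|Q_enc|/r² = (8.99×10^9)(1.211e-8)/(0.0842)² = 1.54×10^4 N/C.

E = 1.54×10^4 N/C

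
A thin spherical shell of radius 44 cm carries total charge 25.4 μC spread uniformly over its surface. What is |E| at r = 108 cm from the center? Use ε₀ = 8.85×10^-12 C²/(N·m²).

By spherical symmetry E is radial; choose a Gaussian sphere of radius r = 108 cm (r > 44 cm).
The entire shell is enclosed: Q_enc = 2.54e-5 C.
Applying ∮E·dA = Q_enc/ε₀ with Φ = E(4πr²):
E = |Q_enc|/(4πε₀r²) = (2.54e-5)/(4π·8.85×10^-12·(1.08)²) = 1.96e5 N/C.

E ≈ 1.96e5 N/C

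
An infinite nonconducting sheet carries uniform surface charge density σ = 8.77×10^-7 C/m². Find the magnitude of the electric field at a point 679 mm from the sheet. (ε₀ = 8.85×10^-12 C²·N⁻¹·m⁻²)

The symmetry is planar: E is normal to the sheet and the same magnitude on both sides. Take a pillbox straddling the sheet with end-cap area A.
Flux Φ = 2EA and Q_enc = σA, so 2EA = σA/ε₀ ⇒ E = |σ|/(2ε₀), independent of distance.
E = |σ|/(2ε₀) = (8.77×10^-7)/(2·8.85×10^-12) = 4.95e4 N/C.

E ≈ 4.95×10^4 N/C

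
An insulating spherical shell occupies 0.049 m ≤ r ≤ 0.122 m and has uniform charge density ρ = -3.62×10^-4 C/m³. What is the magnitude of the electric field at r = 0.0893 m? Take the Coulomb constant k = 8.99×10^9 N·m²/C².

Use a concentric Gaussian sphere at r = 0.0893 m (within the shell material, 0.049 m < r < 0.122 m).
Only the shell between 0.049 m and r is enclosed: Q_enc = ρ·(4π/3)(r³ − a³) = (-3.62×10^-4)·(4π/3)·((0.0893)³ − (0.049)³) = -9.014e-7 C.
Since E is radial and uniform over the Gaussian sphere, Φ = E·4πr² = Q_enc/ε₀.
E = k|Q_enc|/r² = (8.99×10^9)(9.014×10^-7)/(0.0893)² = 1.02×10^6 N/C.

E = 1.02×10^6 V/m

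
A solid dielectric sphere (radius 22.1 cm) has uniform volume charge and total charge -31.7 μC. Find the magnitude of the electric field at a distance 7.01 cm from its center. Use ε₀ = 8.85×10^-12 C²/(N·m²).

1.85e6 V/m

Symmetry ⇒ E = E(r) r̂. Gaussian sphere of radius r = 7.01 cm (r < R).
Only the charge within r is enclosed: Q_enc = Q·(r/R)³ = (-31.7 μC)·(7.01 cm/22.1 cm)³ = -1.012×10^-6 C.
By Gauss's law, ∮E·dA = E·4πr² = Q_enc/ε₀.
E = |Q_enc|/(4πε₀r²) = (1.012×10^-6)/(4π·8.85×10^-12·(0.0701)²) = 1.85×10^6 N/C.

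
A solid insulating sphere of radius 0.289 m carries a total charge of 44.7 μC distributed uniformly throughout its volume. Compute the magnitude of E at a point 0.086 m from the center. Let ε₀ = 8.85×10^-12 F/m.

E = 1.43×10^6 V/m

Use a concentric Gaussian sphere at r = 0.086 m (r < R).
Only the charge within r is enclosed: Q_enc = Q·(r/R)³ = (44.7 μC)·(0.086 m/0.289 m)³ = 1.178×10^-6 C.
Gauss's law: E·4πr² = Q_enc/ε₀.
E = |Q_enc|/(4πε₀r²) = (1.178e-6)/(4π·8.85×10^-12·(0.086)²) = 1.43×10^6 N/C.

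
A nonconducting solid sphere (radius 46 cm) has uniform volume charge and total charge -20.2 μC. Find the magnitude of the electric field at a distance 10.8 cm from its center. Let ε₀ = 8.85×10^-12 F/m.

|E| ≈ 2.02×10^5 V/m

Symmetry ⇒ E = E(r) r̂. Gaussian sphere of radius r = 10.8 cm (r < R).
For a uniform sphere the enclosed fraction is (r/R)³, so Q_enc = (-20.2 μC)(0.108/0.46)³ = -2.614e-7 C.
By Gauss's law, ∮E·dA = E·4πr² = Q_enc/ε₀.
E = |Q_enc|/(4πε₀r²) = (2.614e-7)/(4π·8.85×10^-12·(0.108)²) = 2.02×10^5 N/C.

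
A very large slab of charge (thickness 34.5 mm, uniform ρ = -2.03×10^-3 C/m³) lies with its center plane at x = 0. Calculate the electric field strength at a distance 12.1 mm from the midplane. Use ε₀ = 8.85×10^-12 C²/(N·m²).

|E| ≈ 2.78×10^6 N/C

By symmetry E is perpendicular to the slab. A Gaussian pillbox from −12.1 mm to +12.1 mm (face area A) lies entirely within the slab.
Q_enc = ρ·(2x)·A and flux = 2EA, so 2EA = 2ρxA/ε₀ ⇒ E = |ρ|x/ε₀.
E = (2.03×10^-3)(0.0121)/(8.85×10^-12) = 2.78×10^6 N/C.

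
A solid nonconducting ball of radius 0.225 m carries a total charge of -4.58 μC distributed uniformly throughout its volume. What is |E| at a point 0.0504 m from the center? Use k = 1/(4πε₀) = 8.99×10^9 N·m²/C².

|E| = 1.82e5 N/C

By spherical symmetry E is radial; choose a Gaussian sphere of radius r = 0.0504 m (r < R).
For a uniform sphere the enclosed fraction is (r/R)³, so Q_enc = (-4.58 μC)(0.0504/0.225)³ = -5.148×10^-8 C.
Applying ∮E·dA = Q_enc/ε₀ with Φ = E(4πr²):
E = k|Q_enc|/r² = (8.99×10^9)(5.148×10^-8)/(0.0504)² = 1.82×10^5 N/C.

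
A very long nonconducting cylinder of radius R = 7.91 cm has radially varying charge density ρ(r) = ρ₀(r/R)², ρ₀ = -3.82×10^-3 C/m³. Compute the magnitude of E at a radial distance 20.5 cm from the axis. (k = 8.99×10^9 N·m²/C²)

Choose a coaxial cylinder of radius r = 20.5 cm (arbitrary length L) as the Gaussian surface (r > R, full charge per length enclosed).
λ_enc = 2π ∫₀^R ρ₀(r'/R)^2 r' dr' = 2πρ₀R²/4 = -3.754×10^-5 C/m.
Applying ∮E·dA = Q_enc/ε₀ with the end caps contributing no flux:
E = 2k|λ_enc|/r = 2(8.99×10^9)(3.754×10^-5)/(0.205) = 3.29×10^6 N/C.

|E| = 3.29×10^6 N/C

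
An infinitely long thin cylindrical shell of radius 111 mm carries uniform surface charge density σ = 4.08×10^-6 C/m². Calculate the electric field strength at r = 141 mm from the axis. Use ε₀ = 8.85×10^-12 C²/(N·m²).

Coaxial Gaussian cylinder, radius r = 141 mm, length L (r > 111 mm).
The whole shell is enclosed: λ_enc = σ·2πR = (4.08e-6)·2π·(0.111) = 2.846×10^-6 C/m.
Gauss's law: E·2πrL = λ_enc L/ε₀.
E = |λ_enc|/(2πε₀r) = (2.846×10^-6)/(2π·8.85×10^-12·0.141) = 3.63e5 N/C.

E ≈ 3.63×10^5 V/m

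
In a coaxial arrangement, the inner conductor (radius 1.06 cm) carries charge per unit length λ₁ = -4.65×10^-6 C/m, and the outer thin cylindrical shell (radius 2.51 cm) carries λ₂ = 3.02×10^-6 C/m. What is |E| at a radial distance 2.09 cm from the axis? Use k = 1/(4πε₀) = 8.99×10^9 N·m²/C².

4.00e6 V/m

Take a coaxial cylindrical Gaussian surface of radius r = 2.09 cm and length L (between the conductors, 1.06 cm < r < 2.51 cm).
Only the inner wire is enclosed; the outer shell contributes nothing inside itself. λ_enc = λ₁ = -4.65e-6 C/m.
Gauss's law: E·2πrL = λ_enc L/ε₀.
E = 2k|λ_enc|/r = 2(8.99×10^9)(4.65×10^-6)/(0.0209) = 4.00e6 N/C.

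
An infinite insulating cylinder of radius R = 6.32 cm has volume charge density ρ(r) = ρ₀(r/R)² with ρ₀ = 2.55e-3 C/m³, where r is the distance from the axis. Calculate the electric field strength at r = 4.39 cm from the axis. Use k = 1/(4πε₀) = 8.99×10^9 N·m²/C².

|E| = 1.53e6 N/C

Take a coaxial cylindrical Gaussian surface of radius r = 4.39 cm and length L (r < R).
λ_enc = ∫₀^r ρ(r')·2πr' dr' = (2πρ₀/R²)·r^4/4 = 3.725×10^-6 C/m.
Since E is radial and uniform over the curved surface, Φ = E·2πrL = Q_enc/ε₀ = λ_enc L/ε₀.
E = 2k|λ_enc|/r = 2(8.99×10^9)(3.725×10^-6)/(0.0439) = 1.53×10^6 N/C.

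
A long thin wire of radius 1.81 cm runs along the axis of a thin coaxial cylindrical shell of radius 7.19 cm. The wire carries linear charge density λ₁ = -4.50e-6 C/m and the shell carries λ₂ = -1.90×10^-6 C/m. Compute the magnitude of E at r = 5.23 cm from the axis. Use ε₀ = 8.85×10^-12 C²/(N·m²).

1.55×10^6 V/m

By cylindrical symmetry E is radial; use a coaxial Gaussian cylinder of radius 5.23 cm and length L (between the conductors, 1.81 cm < r < 7.19 cm).
The shell at 7.19 cm lies outside the Gaussian surface, so λ_enc = λ₁ = -4.50×10^-6 C/m.
Gauss's law: E·2πrL = λ_enc L/ε₀.
E = |λ_enc|/(2πε₀r) = (4.50e-6)/(2π·8.85×10^-12·0.0523) = 1.55×10^6 N/C.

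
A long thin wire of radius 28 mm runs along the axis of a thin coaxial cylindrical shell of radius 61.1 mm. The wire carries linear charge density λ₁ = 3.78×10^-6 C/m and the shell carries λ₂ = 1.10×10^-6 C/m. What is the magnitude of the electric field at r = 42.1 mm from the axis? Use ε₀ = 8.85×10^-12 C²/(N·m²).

Choose a coaxial cylinder of radius r = 42.1 mm (arbitrary length L) as the Gaussian surface (between the conductors, 28 mm < r < 61.1 mm).
Only the inner wire is enclosed; the outer shell contributes nothing inside itself. λ_enc = λ₁ = 3.78×10^-6 C/m.
By Gauss's law (flux through the curved wall only), E·2πrL = λ_enc L/ε₀.
E = |λ_enc|/(2πε₀r) = (3.78e-6)/(2π·8.85×10^-12·0.0421) = 1.61×10^6 N/C.

|E| = 1.61e6 V/m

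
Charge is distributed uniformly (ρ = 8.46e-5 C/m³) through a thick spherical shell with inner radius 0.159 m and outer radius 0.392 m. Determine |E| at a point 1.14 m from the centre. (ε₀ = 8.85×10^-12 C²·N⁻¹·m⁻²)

E ≈ 1.38×10^5 N/C

Symmetry ⇒ E = E(r) r̂. Gaussian sphere of radius r = 1.14 m (r > 0.392 m, enclosing the whole shell).
Q_enc = ρ·(4π/3)(b³ − a³) = (8.46×10^-5)·(4π/3)·((0.392)³ − (0.159)³) = 1.992e-5 C.
Since E is radial and uniform over the Gaussian sphere, Φ = E·4πr² = Q_enc/ε₀.
E = |Q_enc|/(4πε₀r²) = (1.992×10^-5)/(4π·8.85×10^-12·(1.14)²) = 1.38×10^5 N/C.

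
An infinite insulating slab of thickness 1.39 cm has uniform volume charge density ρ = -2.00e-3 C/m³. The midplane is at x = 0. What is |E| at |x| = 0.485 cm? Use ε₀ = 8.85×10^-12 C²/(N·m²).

1.10e6 N/C

By symmetry E is perpendicular to the slab. A Gaussian pillbox from −0.485 cm to +0.485 cm (face area A) lies entirely within the slab.
Q_enc = ρ·(2x)·A and flux = 2EA, so 2EA = 2ρxA/ε₀ ⇒ E = |ρ|x/ε₀.
E = (2.00×10^-3)(0.00485)/(8.85×10^-12) = 1.10×10^6 N/C.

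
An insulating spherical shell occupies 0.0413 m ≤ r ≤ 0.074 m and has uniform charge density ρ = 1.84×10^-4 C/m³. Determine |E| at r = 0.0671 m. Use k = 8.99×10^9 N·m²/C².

E = 3.57e5 N/C

Symmetry ⇒ E = E(r) r̂. Gaussian sphere of radius r = 0.0671 m (within the shell material, 0.0413 m < r < 0.074 m).
Only the shell between 0.0413 m and r is enclosed: Q_enc = ρ·(4π/3)(r³ − a³) = (1.84×10^-4)·(4π/3)·((0.0671)³ − (0.0413)³) = 1.786×10^-7 C.
By Gauss's law, ∮E·dA = E·4πr² = Q_enc/ε₀.
E = k|Q_enc|/r² = (8.99×10^9)(1.786e-7)/(0.0671)² = 3.57e5 N/C.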